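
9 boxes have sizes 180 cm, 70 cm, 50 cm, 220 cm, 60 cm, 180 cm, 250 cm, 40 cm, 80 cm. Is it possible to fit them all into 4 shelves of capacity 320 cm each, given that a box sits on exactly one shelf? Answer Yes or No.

A valid assignment using 4 shelves:
  shelf 1: 250 + 70 = 320
  shelf 2: 220 + 80 = 300
  shelf 3: 180 + 60 + 50 = 290
  shelf 4: 180 + 40 = 220
Every load is within 320 cm, so 4 shelves suffice.

Yes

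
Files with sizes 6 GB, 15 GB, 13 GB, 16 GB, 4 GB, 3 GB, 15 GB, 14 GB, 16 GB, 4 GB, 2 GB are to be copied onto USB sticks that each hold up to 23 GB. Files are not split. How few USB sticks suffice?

6

Total = 16 + 16 + 15 + 15 + 14 + 13 + 6 + 4 + 4 + 3 + 2 = 108 GB.
Lower bound: ⌈108/23⌉ = 5 USB sticks.
Also, 6 files each exceed 23/2 GB, and no two of those can share a USB stick, so at least 6 USB sticks are needed.
A packing using 6 USB sticks:
  USB stick 1: 16 + 6 = 22
  USB stick 2: 16 + 4 + 3 = 23
  USB stick 3: 15 + 4 + 2 = 21
  USB stick 4: 15 = 15
  USB stick 5: 14 = 14
  USB stick 6: 13 = 13
This matches the lower bound, so 6 is optimal.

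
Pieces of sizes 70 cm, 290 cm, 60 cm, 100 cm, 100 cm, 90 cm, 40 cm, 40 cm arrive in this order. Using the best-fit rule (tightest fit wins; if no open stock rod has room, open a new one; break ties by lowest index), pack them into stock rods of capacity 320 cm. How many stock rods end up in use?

3

  70 → stock rod 1 (new)  [load 70/320]
  290 → stock rod 2 (new)  [load 290/320]
  60 → stock rod 1  [load 130/320]
  100 → stock rod 1  [load 230/320]
  100 → stock rod 3 (new)  [load 100/320]
  90 → stock rod 1  [load 320/320]
  40 → stock rod 3  [load 140/320]
  40 → stock rod 3  [load 180/320]
3 stock rods opened.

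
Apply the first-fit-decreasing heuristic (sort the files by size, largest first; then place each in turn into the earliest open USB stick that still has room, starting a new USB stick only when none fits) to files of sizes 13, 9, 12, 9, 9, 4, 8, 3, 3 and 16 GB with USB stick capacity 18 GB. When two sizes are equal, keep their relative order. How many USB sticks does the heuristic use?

5

Sorted descending: 16, 13, 12, 9, 9, 9, 8, 4, 3, 3.
  16 → USB stick 1 (new)  [load 16/18]
  13 → USB stick 2 (new)  [load 13/18]
  12 → USB stick 3 (new)  [load 12/18]
  9 → USB stick 4 (new)  [load 9/18]
  9 → USB stick 4  [load 18/18]
  9 → USB stick 5 (new)  [load 9/18]
  8 → USB stick 5  [load 17/18]
  4 → USB stick 2  [load 17/18]
  3 → USB stick 3  [load 15/18]
  3 → USB stick 3  [load 18/18]
5 USB sticks opened.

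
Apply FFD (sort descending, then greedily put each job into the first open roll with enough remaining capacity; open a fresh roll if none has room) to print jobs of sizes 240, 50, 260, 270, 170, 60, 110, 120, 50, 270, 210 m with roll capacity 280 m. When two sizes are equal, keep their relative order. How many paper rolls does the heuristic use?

Sorted descending: 270, 270, 260, 240, 210, 170, 120, 110, 60, 50, 50.
  270 → roll 1 (new)  [load 270/280]
  270 → roll 2 (new)  [load 270/280]
  260 → roll 3 (new)  [load 260/280]
  240 → roll 4 (new)  [load 240/280]
  210 → roll 5 (new)  [load 210/280]
  170 → roll 6 (new)  [load 170/280]
  120 → roll 7 (new)  [load 120/280]
  110 → roll 6  [load 280/280]
  60 → roll 5  [load 270/280]
  50 → roll 7  [load 170/280]
  50 → roll 7  [load 220/280]
7 paper rolls opened.

7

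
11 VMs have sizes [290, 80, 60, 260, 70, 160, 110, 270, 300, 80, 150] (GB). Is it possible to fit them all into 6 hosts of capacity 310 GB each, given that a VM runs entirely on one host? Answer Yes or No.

No

Total = 1830 GB; ⌈1830/310⌉ = 6.
The bound of 6 does not rule out 6, but exhaustive search shows no assignment into 6 hosts of capacity 310 GB exists — the minimum is 7.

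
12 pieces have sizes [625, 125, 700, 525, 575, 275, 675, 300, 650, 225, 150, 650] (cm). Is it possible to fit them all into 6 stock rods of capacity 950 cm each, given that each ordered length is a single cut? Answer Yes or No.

Total = 5475 cm; ⌈5475/950⌉ = 6.
7 pieces each exceed half the capacity and cannot share a stock rod, forcing at least 7 stock rods.
At least 7 stock rods are required, but only 6 are allowed.

No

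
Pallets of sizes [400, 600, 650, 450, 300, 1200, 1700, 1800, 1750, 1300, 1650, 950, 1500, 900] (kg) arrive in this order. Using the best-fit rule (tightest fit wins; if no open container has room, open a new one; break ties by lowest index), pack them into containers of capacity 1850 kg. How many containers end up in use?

  400 → container 1 (new)  [load 400/1850]
  600 → container 1  [load 1000/1850]
  650 → container 1  [load 1650/1850]
  450 → container 2 (new)  [load 450/1850]
  300 → container 2  [load 750/1850]
  1200 → container 3 (new)  [load 1200/1850]
  1700 → container 4 (new)  [load 1700/1850]
  1800 → container 5 (new)  [load 1800/1850]
  1750 → container 6 (new)  [load 1750/1850]
  1300 → container 7 (new)  [load 1300/1850]
  1650 → container 8 (new)  [load 1650/1850]
  950 → container 2  [load 1700/1850]
  1500 → container 9 (new)  [load 1500/1850]
  900 → container 10 (new)  [load 900/1850]
10 containers opened.

10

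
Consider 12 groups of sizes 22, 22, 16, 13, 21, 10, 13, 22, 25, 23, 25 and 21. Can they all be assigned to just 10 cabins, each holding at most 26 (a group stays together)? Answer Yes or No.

A valid assignment using 10 cabins:
  cabin 1: 25 = 25
  cabin 2: 25 = 25
  cabin 3: 23 = 23
  cabin 4: 22 = 22
  cabin 5: 22 = 22
  cabin 6: 22 = 22
  cabin 7: 21 = 21
  cabin 8: 21 = 21
  cabin 9: 16 + 10 = 26
  cabin 10: 13 + 13 = 26
Every load is within 26, so 10 cabins suffice.

Yes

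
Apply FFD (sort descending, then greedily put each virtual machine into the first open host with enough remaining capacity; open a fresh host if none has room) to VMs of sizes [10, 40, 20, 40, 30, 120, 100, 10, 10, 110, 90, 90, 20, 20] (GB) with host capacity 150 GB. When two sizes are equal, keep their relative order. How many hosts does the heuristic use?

Sorted descending: 120, 110, 100, 90, 90, 40, 40, 30, 20, 20, 20, 10, 10, 10.
  120 → host 1 (new)  [load 120/150]
  110 → host 2 (new)  [load 110/150]
  100 → host 3 (new)  [load 100/150]
  90 → host 4 (new)  [load 90/150]
  90 → host 5 (new)  [load 90/150]
  40 → host 2  [load 150/150]
  40 → host 3  [load 140/150]
  30 → host 1  [load 150/150]
  20 → host 4  [load 110/150]
  20 → host 4  [load 130/150]
  20 → host 4  [load 150/150]
  10 → host 3  [load 150/150]
  10 → host 5  [load 100/150]
  10 → host 5  [load 110/150]
5 hosts opened.

5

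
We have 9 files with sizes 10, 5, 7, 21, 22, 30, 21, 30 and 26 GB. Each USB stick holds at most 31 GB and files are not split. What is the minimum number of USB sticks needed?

6

Total = 30 + 30 + 26 + 22 + 21 + 21 + 10 + 7 + 5 = 172 GB.
Lower bound: ⌈172/31⌉ = 6 USB sticks.
A packing using 6 USB sticks:
  USB stick 1: 30 = 30
  USB stick 2: 30 = 30
  USB stick 3: 26 + 5 = 31
  USB stick 4: 22 + 7 = 29
  USB stick 5: 21 + 10 = 31
  USB stick 6: 21 = 21
This matches the lower bound, so 6 is optimal.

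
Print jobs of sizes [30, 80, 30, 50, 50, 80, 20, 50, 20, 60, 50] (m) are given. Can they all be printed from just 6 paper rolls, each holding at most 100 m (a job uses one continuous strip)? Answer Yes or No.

Yes

A valid assignment using 6 paper rolls:
  roll 1: 80 + 20 = 100
  roll 2: 80 + 20 = 100
  roll 3: 60 + 30 = 90
  roll 4: 50 + 50 = 100
  roll 5: 50 + 50 = 100
  roll 6: 30 = 30
Every load is within 100 m, so 6 paper rolls suffice.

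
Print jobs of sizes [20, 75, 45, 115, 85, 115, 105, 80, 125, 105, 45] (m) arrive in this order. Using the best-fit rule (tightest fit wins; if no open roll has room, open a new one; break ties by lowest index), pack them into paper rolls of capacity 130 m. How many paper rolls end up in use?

8

  20 → roll 1 (new)  [load 20/130]
  75 → roll 1  [load 95/130]
  45 → roll 2 (new)  [load 45/130]
  115 → roll 3 (new)  [load 115/130]
  85 → roll 2  [load 130/130]
  115 → roll 4 (new)  [load 115/130]
  105 → roll 5 (new)  [load 105/130]
  80 → roll 6 (new)  [load 80/130]
  125 → roll 7 (new)  [load 125/130]
  105 → roll 8 (new)  [load 105/130]
  45 → roll 6  [load 125/130]
8 paper rolls opened.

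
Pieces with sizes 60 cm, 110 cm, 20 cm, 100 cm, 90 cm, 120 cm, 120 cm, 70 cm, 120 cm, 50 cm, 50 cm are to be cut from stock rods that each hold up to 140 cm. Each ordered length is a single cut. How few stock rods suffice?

8

Total = 120 + 120 + 120 + 110 + 100 + 90 + 70 + 60 + 50 + 50 + 20 = 910 cm.
Lower bound: ⌈910/140⌉ = 7 stock rods.
A packing using 8 stock rods:
  stock rod 1: 120 + 20 = 140
  stock rod 2: 120 = 120
  stock rod 3: 120 = 120
  stock rod 4: 110 = 110
  stock rod 5: 100 = 100
  stock rod 6: 90 + 50 = 140
  stock rod 7: 70 + 60 = 130
  stock rod 8: 50 = 50
No arrangement into 7 stock rods stays within capacity, so 8 is optimal.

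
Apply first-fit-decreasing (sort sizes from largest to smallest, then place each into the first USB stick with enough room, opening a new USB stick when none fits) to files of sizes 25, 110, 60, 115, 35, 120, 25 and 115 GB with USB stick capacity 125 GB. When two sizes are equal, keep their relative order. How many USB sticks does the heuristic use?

6

Sorted descending: 120, 115, 115, 110, 60, 35, 25, 25.
  120 → USB stick 1 (new)  [load 120/125]
  115 → USB stick 2 (new)  [load 115/125]
  115 → USB stick 3 (new)  [load 115/125]
  110 → USB stick 4 (new)  [load 110/125]
  60 → USB stick 5 (new)  [load 60/125]
  35 → USB stick 5  [load 95/125]
  25 → USB stick 5  [load 120/125]
  25 → USB stick 6 (new)  [load 25/125]
6 USB sticks opened.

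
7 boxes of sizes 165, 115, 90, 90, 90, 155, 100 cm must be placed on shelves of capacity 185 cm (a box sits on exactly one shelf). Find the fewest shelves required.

Total = 165 + 155 + 115 + 100 + 90 + 90 + 90 = 805 cm.
Lower bound: ⌈805/185⌉ = 5 shelves.
A packing using 6 shelves:
  shelf 1: 165 = 165
  shelf 2: 155 = 155
  shelf 3: 115 = 115
  shelf 4: 100 = 100
  shelf 5: 90 + 90 = 180
  shelf 6: 90 = 90
No arrangement into 5 shelves stays within capacity, so 6 is optimal.

6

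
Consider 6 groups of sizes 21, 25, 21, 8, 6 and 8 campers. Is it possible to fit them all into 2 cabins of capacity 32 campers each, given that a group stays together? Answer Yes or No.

Total = 89 campers; ⌈89/32⌉ = 3.
At least 3 cabins are required, but only 2 are allowed.

No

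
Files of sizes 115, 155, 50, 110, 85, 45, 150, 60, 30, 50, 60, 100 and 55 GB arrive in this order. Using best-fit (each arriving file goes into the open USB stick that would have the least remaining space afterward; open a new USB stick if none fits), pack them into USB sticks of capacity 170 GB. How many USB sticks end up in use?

7

  115 → USB stick 1 (new)  [load 115/170]
  155 → USB stick 2 (new)  [load 155/170]
  50 → USB stick 1  [load 165/170]
  110 → USB stick 3 (new)  [load 110/170]
  85 → USB stick 4 (new)  [load 85/170]
  45 → USB stick 3  [load 155/170]
  150 → USB stick 5 (new)  [load 150/170]
  60 → USB stick 4  [load 145/170]
  30 → USB stick 6 (new)  [load 30/170]
  50 → USB stick 6  [load 80/170]
  60 → USB stick 6  [load 140/170]
  100 → USB stick 7 (new)  [load 100/170]
  55 → USB stick 7  [load 155/170]
7 USB sticks opened.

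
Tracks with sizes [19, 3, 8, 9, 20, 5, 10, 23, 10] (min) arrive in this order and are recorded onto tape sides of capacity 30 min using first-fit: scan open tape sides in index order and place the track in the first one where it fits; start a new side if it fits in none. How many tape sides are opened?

4

  19 → side 1 (new)  [load 19/30]
  3 → side 1  [load 22/30]
  8 → side 1  [load 30/30]
  9 → side 2 (new)  [load 9/30]
  20 → side 2  [load 29/30]
  5 → side 3 (new)  [load 5/30]
  10 → side 3  [load 15/30]
  23 → side 4 (new)  [load 23/30]
  10 → side 3  [load 25/30]
4 tape sides opened.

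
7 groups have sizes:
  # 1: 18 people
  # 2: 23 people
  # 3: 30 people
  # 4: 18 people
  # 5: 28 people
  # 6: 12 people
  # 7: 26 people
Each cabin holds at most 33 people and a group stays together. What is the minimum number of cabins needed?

6

Total = 30 + 28 + 26 + 23 + 18 + 18 + 12 = 155 people.
Lower bound: ⌈155/33⌉ = 5 cabins.
Also, 6 groups each exceed 33/2 people, and no two of those can share a cabin, so at least 6 cabins are needed.
A packing using 6 cabins:
  cabin 1: 30 = 30
  cabin 2: 28 = 28
  cabin 3: 26 = 26
  cabin 4: 23 = 23
  cabin 5: 18 + 12 = 30
  cabin 6: 18 = 18
This matches the lower bound, so 6 is optimal.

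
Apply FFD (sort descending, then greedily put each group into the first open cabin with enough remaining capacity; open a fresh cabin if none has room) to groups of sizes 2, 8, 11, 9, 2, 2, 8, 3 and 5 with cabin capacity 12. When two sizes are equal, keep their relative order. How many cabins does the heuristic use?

Sorted descending: 11, 9, 8, 8, 5, 3, 2, 2, 2.
  11 → cabin 1 (new)  [load 11/12]
  9 → cabin 2 (new)  [load 9/12]
  8 → cabin 3 (new)  [load 8/12]
  8 → cabin 4 (new)  [load 8/12]
  5 → cabin 5 (new)  [load 5/12]
  3 → cabin 2  [load 12/12]
  2 → cabin 3  [load 10/12]
  2 → cabin 3  [load 12/12]
  2 → cabin 4  [load 10/12]
5 cabins opened.

5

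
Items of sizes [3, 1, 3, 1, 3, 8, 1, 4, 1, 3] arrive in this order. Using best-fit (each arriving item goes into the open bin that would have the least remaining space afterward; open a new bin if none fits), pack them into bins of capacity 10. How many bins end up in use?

3

  3 → bin 1 (new)  [load 3/10]
  1 → bin 1  [load 4/10]
  3 → bin 1  [load 7/10]
  1 → bin 1  [load 8/10]
  3 → bin 2 (new)  [load 3/10]
  8 → bin 3 (new)  [load 8/10]
  1 → bin 1  [load 9/10]
  4 → bin 2  [load 7/10]
  1 → bin 1  [load 10/10]
  3 → bin 2  [load 10/10]
3 bins opened.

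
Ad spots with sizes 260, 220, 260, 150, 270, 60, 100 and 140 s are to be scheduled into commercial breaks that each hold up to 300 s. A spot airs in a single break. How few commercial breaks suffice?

Total = 270 + 260 + 260 + 220 + 150 + 140 + 100 + 60 = 1460 s.
Lower bound: ⌈1460/300⌉ = 5 commercial breaks.
A packing using 6 commercial breaks:
  break 1: 270 = 270
  break 2: 260 = 260
  break 3: 260 = 260
  break 4: 220 + 60 = 280
  break 5: 150 + 140 = 290
  break 6: 100 = 100
No arrangement into 5 commercial breaks stays within capacity, so 6 is optimal.

6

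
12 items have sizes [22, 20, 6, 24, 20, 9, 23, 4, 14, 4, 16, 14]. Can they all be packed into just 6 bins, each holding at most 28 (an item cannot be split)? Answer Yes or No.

No

Total = 176; ⌈176/28⌉ = 7.
At least 7 bins are required, but only 6 are allowed.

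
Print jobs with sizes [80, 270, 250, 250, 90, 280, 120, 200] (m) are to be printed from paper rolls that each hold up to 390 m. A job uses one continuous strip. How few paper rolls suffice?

Total = 280 + 270 + 250 + 250 + 200 + 120 + 90 + 80 = 1540 m.
Lower bound: ⌈1540/390⌉ = 4 paper rolls.
Also, 5 print jobs each exceed 195 m, and no two of those can share a roll, so at least 5 paper rolls are needed.
A packing using 5 paper rolls:
  roll 1: 280 + 90 = 370
  roll 2: 270 + 120 = 390
  roll 3: 250 + 80 = 330
  roll 4: 250 = 250
  roll 5: 200 = 200
This matches the lower bound, so 5 is optimal.

5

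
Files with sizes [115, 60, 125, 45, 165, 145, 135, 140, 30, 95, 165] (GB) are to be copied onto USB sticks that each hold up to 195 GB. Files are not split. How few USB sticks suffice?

Total = 165 + 165 + 145 + 140 + 135 + 125 + 115 + 95 + 60 + 45 + 30 = 1220 GB.
Lower bound: ⌈1220/195⌉ = 7 USB sticks.
A packing using 8 USB sticks:
  USB stick 1: 165 + 30 = 195
  USB stick 2: 165 = 165
  USB stick 3: 145 + 45 = 190
  USB stick 4: 140 = 140
  USB stick 5: 135 + 60 = 195
  USB stick 6: 125 = 125
  USB stick 7: 115 = 115
  USB stick 8: 95 = 95
No arrangement into 7 USB sticks stays within capacity, so 8 is optimal.

8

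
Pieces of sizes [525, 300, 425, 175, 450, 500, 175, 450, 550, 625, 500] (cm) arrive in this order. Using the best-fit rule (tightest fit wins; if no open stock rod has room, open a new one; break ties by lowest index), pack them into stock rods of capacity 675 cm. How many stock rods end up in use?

9

  525 → stock rod 1 (new)  [load 525/675]
  300 → stock rod 2 (new)  [load 300/675]
  425 → stock rod 3 (new)  [load 425/675]
  175 → stock rod 3  [load 600/675]
  450 → stock rod 4 (new)  [load 450/675]
  500 → stock rod 5 (new)  [load 500/675]
  175 → stock rod 5  [load 675/675]
  450 → stock rod 6 (new)  [load 450/675]
  550 → stock rod 7 (new)  [load 550/675]
  625 → stock rod 8 (new)  [load 625/675]
  500 → stock rod 9 (new)  [load 500/675]
9 stock rods opened.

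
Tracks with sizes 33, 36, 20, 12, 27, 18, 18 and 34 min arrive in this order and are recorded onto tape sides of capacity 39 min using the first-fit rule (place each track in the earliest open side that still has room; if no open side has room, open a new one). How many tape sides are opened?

6

  33 → side 1 (new)  [load 33/39]
  36 → side 2 (new)  [load 36/39]
  20 → side 3 (new)  [load 20/39]
  12 → side 3  [load 32/39]
  27 → side 4 (new)  [load 27/39]
  18 → side 5 (new)  [load 18/39]
  18 → side 5  [load 36/39]
  34 → side 6 (new)  [load 34/39]
6 tape sides opened.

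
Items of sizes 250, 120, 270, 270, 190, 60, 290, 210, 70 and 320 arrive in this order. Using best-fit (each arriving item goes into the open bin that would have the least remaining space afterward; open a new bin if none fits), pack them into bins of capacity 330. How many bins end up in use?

  250 → bin 1 (new)  [load 250/330]
  120 → bin 2 (new)  [load 120/330]
  270 → bin 3 (new)  [load 270/330]
  270 → bin 4 (new)  [load 270/330]
  190 → bin 2  [load 310/330]
  60 → bin 3  [load 330/330]
  290 → bin 5 (new)  [load 290/330]
  210 → bin 6 (new)  [load 210/330]
  70 → bin 1  [load 320/330]
  320 → bin 7 (new)  [load 320/330]
7 bins opened.

7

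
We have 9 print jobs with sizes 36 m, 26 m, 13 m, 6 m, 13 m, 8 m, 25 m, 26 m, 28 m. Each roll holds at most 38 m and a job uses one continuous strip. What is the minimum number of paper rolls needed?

6

Total = 36 + 28 + 26 + 26 + 25 + 13 + 13 + 8 + 6 = 181 m.
Lower bound: ⌈181/38⌉ = 5 paper rolls.
A packing using 6 paper rolls:
  roll 1: 36 = 36
  roll 2: 28 + 8 = 36
  roll 3: 26 + 6 = 32
  roll 4: 26 = 26
  roll 5: 25 + 13 = 38
  roll 6: 13 = 13
No arrangement into 5 paper rolls stays within capacity, so 6 is optimal.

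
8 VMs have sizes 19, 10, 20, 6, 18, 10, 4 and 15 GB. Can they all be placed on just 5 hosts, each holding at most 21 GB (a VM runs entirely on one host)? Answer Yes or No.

No

Total = 102 GB; ⌈102/21⌉ = 5.
The bound of 5 does not rule out 5, but exhaustive search shows no assignment into 5 hosts of capacity 21 GB exists — the minimum is 6.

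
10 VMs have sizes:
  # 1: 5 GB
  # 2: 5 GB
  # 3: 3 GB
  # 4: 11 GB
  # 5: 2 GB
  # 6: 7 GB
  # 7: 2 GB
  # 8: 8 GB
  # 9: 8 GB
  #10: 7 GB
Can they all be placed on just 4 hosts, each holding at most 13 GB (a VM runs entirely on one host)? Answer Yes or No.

Total = 58 GB; ⌈58/13⌉ = 5.
At least 5 hosts are required, but only 4 are allowed.

No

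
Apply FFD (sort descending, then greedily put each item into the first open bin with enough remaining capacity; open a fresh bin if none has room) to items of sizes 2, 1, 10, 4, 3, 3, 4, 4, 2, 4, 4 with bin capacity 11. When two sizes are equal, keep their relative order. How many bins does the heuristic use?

4

Sorted descending: 10, 4, 4, 4, 4, 4, 3, 3, 2, 2, 1.
  10 → bin 1 (new)  [load 10/11]
  4 → bin 2 (new)  [load 4/11]
  4 → bin 2  [load 8/11]
  4 → bin 3 (new)  [load 4/11]
  4 → bin 3  [load 8/11]
  4 → bin 4 (new)  [load 4/11]
  3 → bin 2  [load 11/11]
  3 → bin 3  [load 11/11]
  2 → bin 4  [load 6/11]
  2 → bin 4  [load 8/11]
  1 → bin 1  [load 11/11]
4 bins opened.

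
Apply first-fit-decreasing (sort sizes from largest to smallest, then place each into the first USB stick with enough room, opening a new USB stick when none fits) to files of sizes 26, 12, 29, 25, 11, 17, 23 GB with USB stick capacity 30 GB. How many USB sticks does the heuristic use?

6

Sorted descending: 29, 26, 25, 23, 17, 12, 11.
  29 → USB stick 1 (new)  [load 29/30]
  26 → USB stick 2 (new)  [load 26/30]
  25 → USB stick 3 (new)  [load 25/30]
  23 → USB stick 4 (new)  [load 23/30]
  17 → USB stick 5 (new)  [load 17/30]
  12 → USB stick 5  [load 29/30]
  11 → USB stick 6 (new)  [load 11/30]
6 USB sticks opened.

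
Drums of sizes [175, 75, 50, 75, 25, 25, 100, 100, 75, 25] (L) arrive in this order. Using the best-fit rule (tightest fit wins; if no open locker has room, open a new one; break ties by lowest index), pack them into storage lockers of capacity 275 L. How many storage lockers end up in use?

3

  175 → locker 1 (new)  [load 175/275]
  75 → locker 1  [load 250/275]
  50 → locker 2 (new)  [load 50/275]
  75 → locker 2  [load 125/275]
  25 → locker 1  [load 275/275]
  25 → locker 2  [load 150/275]
  100 → locker 2  [load 250/275]
  100 → locker 3 (new)  [load 100/275]
  75 → locker 3  [load 175/275]
  25 → locker 2  [load 275/275]
3 storage lockers opened.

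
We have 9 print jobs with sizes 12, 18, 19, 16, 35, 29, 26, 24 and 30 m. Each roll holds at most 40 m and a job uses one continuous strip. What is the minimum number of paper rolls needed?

6

Total = 35 + 30 + 29 + 26 + 24 + 19 + 18 + 16 + 12 = 209 m.
Lower bound: ⌈209/40⌉ = 6 paper rolls.
A packing using 6 paper rolls:
  roll 1: 35 = 35
  roll 2: 30 = 30
  roll 3: 29 = 29
  roll 4: 26 + 12 = 38
  roll 5: 24 + 16 = 40
  roll 6: 19 + 18 = 37
This matches the lower bound, so 6 is optimal.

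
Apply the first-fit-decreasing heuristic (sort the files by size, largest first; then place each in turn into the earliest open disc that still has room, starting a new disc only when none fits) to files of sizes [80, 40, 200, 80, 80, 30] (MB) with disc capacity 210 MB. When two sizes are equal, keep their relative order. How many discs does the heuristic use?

Sorted descending: 200, 80, 80, 80, 40, 30.
  200 → disc 1 (new)  [load 200/210]
  80 → disc 2 (new)  [load 80/210]
  80 → disc 2  [load 160/210]
  80 → disc 3 (new)  [load 80/210]
  40 → disc 2  [load 200/210]
  30 → disc 3  [load 110/210]
3 discs opened.

3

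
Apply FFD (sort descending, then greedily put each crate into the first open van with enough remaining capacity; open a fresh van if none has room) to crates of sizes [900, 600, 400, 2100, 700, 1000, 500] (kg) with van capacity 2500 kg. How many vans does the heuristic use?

Sorted descending: 2100, 1000, 900, 700, 600, 500, 400.
  2100 → van 1 (new)  [load 2100/2500]
  1000 → van 2 (new)  [load 1000/2500]
  900 → van 2  [load 1900/2500]
  700 → van 3 (new)  [load 700/2500]
  600 → van 2  [load 2500/2500]
  500 → van 3  [load 1200/2500]
  400 → van 1  [load 2500/2500]
3 vans opened.

3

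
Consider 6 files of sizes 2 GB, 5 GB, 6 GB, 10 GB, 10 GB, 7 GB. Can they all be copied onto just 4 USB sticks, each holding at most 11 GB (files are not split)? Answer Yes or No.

A valid assignment using 4 USB sticks:
  USB stick 1: 10 = 10
  USB stick 2: 10 = 10
  USB stick 3: 7 + 2 = 9
  USB stick 4: 6 + 5 = 11
Every load is within 11 GB, so 4 USB sticks suffice.

Yes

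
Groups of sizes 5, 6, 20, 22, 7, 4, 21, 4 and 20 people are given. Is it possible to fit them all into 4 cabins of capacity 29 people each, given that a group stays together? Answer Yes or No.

A valid assignment using 4 cabins:
  cabin 1: 22 + 7 = 29
  cabin 2: 21 + 6 = 27
  cabin 3: 20 + 5 + 4 = 29
  cabin 4: 20 + 4 = 24
Every load is within 29 people, so 4 cabins suffice.

Yes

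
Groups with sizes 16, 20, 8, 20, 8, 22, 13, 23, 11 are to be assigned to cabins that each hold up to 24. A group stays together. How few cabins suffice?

7

Total = 23 + 22 + 20 + 20 + 16 + 13 + 11 + 8 + 8 = 141.
Lower bound: ⌈141/24⌉ = 6 cabins.
A packing using 7 cabins:
  cabin 1: 23 = 23
  cabin 2: 22 = 22
  cabin 3: 20 = 20
  cabin 4: 20 = 20
  cabin 5: 16 + 8 = 24
  cabin 6: 13 + 11 = 24
  cabin 7: 8 = 8
No arrangement into 6 cabins stays within capacity, so 7 is optimal.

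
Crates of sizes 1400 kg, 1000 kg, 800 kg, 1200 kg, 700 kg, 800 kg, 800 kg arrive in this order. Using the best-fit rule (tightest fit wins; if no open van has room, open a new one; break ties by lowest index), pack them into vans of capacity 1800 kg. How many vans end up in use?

  1400 → van 1 (new)  [load 1400/1800]
  1000 → van 2 (new)  [load 1000/1800]
  800 → van 2  [load 1800/1800]
  1200 → van 3 (new)  [load 1200/1800]
  700 → van 4 (new)  [load 700/1800]
  800 → van 4  [load 1500/1800]
  800 → van 5 (new)  [load 800/1800]
5 vans opened.

5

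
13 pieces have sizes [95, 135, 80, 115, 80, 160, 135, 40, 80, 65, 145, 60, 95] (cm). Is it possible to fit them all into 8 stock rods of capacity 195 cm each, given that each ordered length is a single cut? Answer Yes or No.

Yes

A valid assignment using 8 stock rods:
  stock rod 1: 160 = 160
  stock rod 2: 145 + 40 = 185
  stock rod 3: 135 + 60 = 195
  stock rod 4: 135 = 135
  stock rod 5: 115 + 80 = 195
  stock rod 6: 95 + 95 = 190
  stock rod 7: 80 + 80 = 160
  stock rod 8: 65 = 65
Every load is within 195 cm, so 8 stock rods suffice.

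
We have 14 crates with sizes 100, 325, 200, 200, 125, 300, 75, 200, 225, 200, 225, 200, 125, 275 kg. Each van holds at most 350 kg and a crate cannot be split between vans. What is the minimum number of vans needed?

Total = 325 + 300 + 275 + 225 + 225 + 200 + 200 + 200 + 200 + 200 + 125 + 125 + 100 + 75 = 2775 kg.
Lower bound: ⌈2775/350⌉ = 8 vans.
Also, 10 crates each exceed 175 kg, and no two of those can share a van, so at least 10 vans are needed.
A packing using 10 vans:
  van 1: 325 = 325
  van 2: 300 = 300
  van 3: 275 + 75 = 350
  van 4: 225 + 125 = 350
  van 5: 225 + 125 = 350
  van 6: 200 + 100 = 300
  van 7: 200 = 200
  van 8: 200 = 200
  van 9: 200 = 200
  van 10: 200 = 200
This matches the lower bound, so 10 is optimal.

10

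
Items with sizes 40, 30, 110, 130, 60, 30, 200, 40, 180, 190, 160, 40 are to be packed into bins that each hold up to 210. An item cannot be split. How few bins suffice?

6

Total = 200 + 190 + 180 + 160 + 130 + 110 + 60 + 40 + 40 + 40 + 30 + 30 = 1210.
Lower bound: ⌈1210/210⌉ = 6 bins.
A packing using 6 bins:
  bin 1: 200 = 200
  bin 2: 190 = 190
  bin 3: 180 + 30 = 210
  bin 4: 160 + 40 = 200
  bin 5: 130 + 40 + 40 = 210
  bin 6: 110 + 60 + 30 = 200
This matches the lower bound, so 6 is optimal.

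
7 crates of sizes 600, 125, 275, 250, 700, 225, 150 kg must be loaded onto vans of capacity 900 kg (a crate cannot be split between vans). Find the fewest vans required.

Total = 700 + 600 + 275 + 250 + 225 + 150 + 125 = 2325 kg.
Lower bound: ⌈2325/900⌉ = 3 vans.
A packing using 3 vans:
  van 1: 700 + 150 = 850
  van 2: 600 + 275 = 875
  van 3: 250 + 225 + 125 = 600
This matches the lower bound, so 3 is optimal.

3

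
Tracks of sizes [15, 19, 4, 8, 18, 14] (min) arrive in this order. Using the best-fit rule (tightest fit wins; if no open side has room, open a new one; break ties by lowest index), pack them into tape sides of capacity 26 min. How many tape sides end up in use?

4

  15 → side 1 (new)  [load 15/26]
  19 → side 2 (new)  [load 19/26]
  4 → side 2  [load 23/26]
  8 → side 1  [load 23/26]
  18 → side 3 (new)  [load 18/26]
  14 → side 4 (new)  [load 14/26]
4 tape sides opened.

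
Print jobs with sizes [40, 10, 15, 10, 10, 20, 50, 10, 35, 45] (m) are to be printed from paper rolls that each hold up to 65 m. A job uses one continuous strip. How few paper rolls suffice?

Total = 50 + 45 + 40 + 35 + 20 + 15 + 10 + 10 + 10 + 10 = 245 m.
Lower bound: ⌈245/65⌉ = 4 paper rolls.
A packing using 4 paper rolls:
  roll 1: 50 + 15 = 65
  roll 2: 45 + 20 = 65
  roll 3: 40 + 10 + 10 = 60
  roll 4: 35 + 10 + 10 = 55
This matches the lower bound, so 4 is optimal.

4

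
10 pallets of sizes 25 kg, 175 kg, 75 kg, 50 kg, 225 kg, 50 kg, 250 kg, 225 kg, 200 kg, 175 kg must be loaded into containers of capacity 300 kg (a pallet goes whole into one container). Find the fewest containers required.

Total = 250 + 225 + 225 + 200 + 175 + 175 + 75 + 50 + 50 + 25 = 1450 kg.
Lower bound: ⌈1450/300⌉ = 5 containers.
Also, 6 pallets each exceed 150 kg, and no two of those can share a container, so at least 6 containers are needed.
A packing using 6 containers:
  container 1: 250 + 50 = 300
  container 2: 225 + 75 = 300
  container 3: 225 + 50 + 25 = 300
  container 4: 200 = 200
  container 5: 175 = 175
  container 6: 175 = 175
This matches the lower bound, so 6 is optimal.

6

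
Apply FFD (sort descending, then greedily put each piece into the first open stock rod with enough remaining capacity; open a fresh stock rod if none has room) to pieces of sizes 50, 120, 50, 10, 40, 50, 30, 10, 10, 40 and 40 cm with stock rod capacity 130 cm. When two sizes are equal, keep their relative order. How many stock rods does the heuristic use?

Sorted descending: 120, 50, 50, 50, 40, 40, 40, 30, 10, 10, 10.
  120 → stock rod 1 (new)  [load 120/130]
  50 → stock rod 2 (new)  [load 50/130]
  50 → stock rod 2  [load 100/130]
  50 → stock rod 3 (new)  [load 50/130]
  40 → stock rod 3  [load 90/130]
  40 → stock rod 3  [load 130/130]
  40 → stock rod 4 (new)  [load 40/130]
  30 → stock rod 2  [load 130/130]
  10 → stock rod 1  [load 130/130]
  10 → stock rod 4  [load 50/130]
  10 → stock rod 4  [load 60/130]
4 stock rods opened.

4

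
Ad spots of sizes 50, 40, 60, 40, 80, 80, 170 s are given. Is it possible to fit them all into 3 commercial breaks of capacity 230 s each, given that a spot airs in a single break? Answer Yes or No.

Yes

A valid assignment using 3 commercial breaks:
  break 1: 170 + 60 = 230
  break 2: 80 + 80 + 50 = 210
  break 3: 40 + 40 = 80
Every load is within 230 s, so 3 commercial breaks suffice.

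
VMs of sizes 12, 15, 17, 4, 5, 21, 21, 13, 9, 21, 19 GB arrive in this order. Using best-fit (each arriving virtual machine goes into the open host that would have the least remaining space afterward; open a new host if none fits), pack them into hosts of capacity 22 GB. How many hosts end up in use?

8

  12 → host 1 (new)  [load 12/22]
  15 → host 2 (new)  [load 15/22]
  17 → host 3 (new)  [load 17/22]
  4 → host 3  [load 21/22]
  5 → host 2  [load 20/22]
  21 → host 4 (new)  [load 21/22]
  21 → host 5 (new)  [load 21/22]
  13 → host 6 (new)  [load 13/22]
  9 → host 6  [load 22/22]
  21 → host 7 (new)  [load 21/22]
  19 → host 8 (new)  [load 19/22]
8 hosts opened.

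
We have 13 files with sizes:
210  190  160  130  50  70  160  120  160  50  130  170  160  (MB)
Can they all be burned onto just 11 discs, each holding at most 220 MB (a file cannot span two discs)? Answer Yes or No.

Yes

A valid assignment using 10 discs:
  disc 1: 210 = 210
  disc 2: 190 = 190
  disc 3: 170 + 50 = 220
  disc 4: 160 + 50 = 210
  disc 5: 160 = 160
  disc 6: 160 = 160
  disc 7: 160 = 160
  disc 8: 130 + 70 = 200
  disc 9: 130 = 130
  disc 10: 120 = 120
That uses only 10 ≤ 11, so 11 discs are enough.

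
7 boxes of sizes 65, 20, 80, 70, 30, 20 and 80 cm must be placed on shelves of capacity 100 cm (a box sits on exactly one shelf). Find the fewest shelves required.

Total = 80 + 80 + 70 + 65 + 30 + 20 + 20 = 365 cm.
Lower bound: ⌈365/100⌉ = 4 shelves.
A packing using 4 shelves:
  shelf 1: 80 + 20 = 100
  shelf 2: 80 + 20 = 100
  shelf 3: 70 + 30 = 100
  shelf 4: 65 = 65
This matches the lower bound, so 4 is optimal.

4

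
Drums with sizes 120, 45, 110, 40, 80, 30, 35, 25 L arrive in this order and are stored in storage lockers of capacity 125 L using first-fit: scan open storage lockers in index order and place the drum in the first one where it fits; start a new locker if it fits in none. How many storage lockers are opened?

5

  120 → locker 1 (new)  [load 120/125]
  45 → locker 2 (new)  [load 45/125]
  110 → locker 3 (new)  [load 110/125]
  40 → locker 2  [load 85/125]
  80 → locker 4 (new)  [load 80/125]
  30 → locker 2  [load 115/125]
  35 → locker 4  [load 115/125]
  25 → locker 5 (new)  [load 25/125]
5 storage lockers opened.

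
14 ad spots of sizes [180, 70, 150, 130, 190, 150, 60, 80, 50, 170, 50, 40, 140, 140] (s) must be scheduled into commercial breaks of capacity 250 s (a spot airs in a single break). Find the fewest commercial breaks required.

Total = 190 + 180 + 170 + 150 + 150 + 140 + 140 + 130 + 80 + 70 + 60 + 50 + 50 + 40 = 1600 s.
Lower bound: ⌈1600/250⌉ = 7 commercial breaks.
Also, 8 ad spots each exceed 125 s, and no two of those can share a break, so at least 8 commercial breaks are needed.
A packing using 8 commercial breaks:
  break 1: 190 + 60 = 250
  break 2: 180 + 70 = 250
  break 3: 170 + 80 = 250
  break 4: 150 + 50 + 50 = 250
  break 5: 150 + 40 = 190
  break 6: 140 = 140
  break 7: 140 = 140
  break 8: 130 = 130
This matches the lower bound, so 8 is optimal.

8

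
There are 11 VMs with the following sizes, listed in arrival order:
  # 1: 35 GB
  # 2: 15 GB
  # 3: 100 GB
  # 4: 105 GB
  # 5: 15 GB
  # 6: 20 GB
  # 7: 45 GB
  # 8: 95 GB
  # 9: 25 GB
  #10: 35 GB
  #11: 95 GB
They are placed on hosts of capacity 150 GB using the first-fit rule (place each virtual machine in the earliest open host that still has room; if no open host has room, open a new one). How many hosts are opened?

5

  35 → host 1 (new)  [load 35/150]
  15 → host 1  [load 50/150]
  100 → host 1  [load 150/150]
  105 → host 2 (new)  [load 105/150]
  15 → host 2  [load 120/150]
  20 → host 2  [load 140/150]
  45 → host 3 (new)  [load 45/150]
  95 → host 3  [load 140/150]
  25 → host 4 (new)  [load 25/150]
  35 → host 4  [load 60/150]
  95 → host 5 (new)  [load 95/150]
5 hosts opened.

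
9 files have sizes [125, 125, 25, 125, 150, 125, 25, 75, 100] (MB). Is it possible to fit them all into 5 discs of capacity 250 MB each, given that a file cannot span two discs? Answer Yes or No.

A valid assignment using 4 discs:
  disc 1: 150 + 100 = 250
  disc 2: 125 + 125 = 250
  disc 3: 125 + 125 = 250
  disc 4: 75 + 25 + 25 = 125
That uses only 4 ≤ 5, so 5 discs are enough.

Yes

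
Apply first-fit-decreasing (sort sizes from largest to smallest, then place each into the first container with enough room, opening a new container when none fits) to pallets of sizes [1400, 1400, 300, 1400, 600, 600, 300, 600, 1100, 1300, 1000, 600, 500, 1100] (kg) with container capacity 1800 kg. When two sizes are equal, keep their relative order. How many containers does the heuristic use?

8

Sorted descending: 1400, 1400, 1400, 1300, 1100, 1100, 1000, 600, 600, 600, 600, 500, 300, 300.
  1400 → container 1 (new)  [load 1400/1800]
  1400 → container 2 (new)  [load 1400/1800]
  1400 → container 3 (new)  [load 1400/1800]
  1300 → container 4 (new)  [load 1300/1800]
  1100 → container 5 (new)  [load 1100/1800]
  1100 → container 6 (new)  [load 1100/1800]
  1000 → container 7 (new)  [load 1000/1800]
  600 → container 5  [load 1700/1800]
  600 → container 6  [load 1700/1800]
  600 → container 7  [load 1600/1800]
  600 → container 8 (new)  [load 600/1800]
  500 → container 4  [load 1800/1800]
  300 → container 1  [load 1700/1800]
  300 → container 2  [load 1700/1800]
8 containers opened.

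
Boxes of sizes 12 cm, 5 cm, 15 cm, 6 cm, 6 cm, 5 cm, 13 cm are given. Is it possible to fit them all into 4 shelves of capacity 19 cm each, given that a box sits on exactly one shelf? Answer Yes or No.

A valid assignment using 4 shelves:
  shelf 1: 15 = 15
  shelf 2: 13 + 6 = 19
  shelf 3: 12 + 6 = 18
  shelf 4: 5 + 5 = 10
Every load is within 19 cm, so 4 shelves suffice.

Yes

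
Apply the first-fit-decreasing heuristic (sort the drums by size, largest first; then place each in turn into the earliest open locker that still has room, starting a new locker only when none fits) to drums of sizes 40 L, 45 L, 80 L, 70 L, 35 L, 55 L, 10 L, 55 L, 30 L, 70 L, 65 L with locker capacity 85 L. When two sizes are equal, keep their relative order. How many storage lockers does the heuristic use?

Sorted descending: 80, 70, 70, 65, 55, 55, 45, 40, 35, 30, 10.
  80 → locker 1 (new)  [load 80/85]
  70 → locker 2 (new)  [load 70/85]
  70 → locker 3 (new)  [load 70/85]
  65 → locker 4 (new)  [load 65/85]
  55 → locker 5 (new)  [load 55/85]
  55 → locker 6 (new)  [load 55/85]
  45 → locker 7 (new)  [load 45/85]
  40 → locker 7  [load 85/85]
  35 → locker 8 (new)  [load 35/85]
  30 → locker 5  [load 85/85]
  10 → locker 2  [load 80/85]
8 storage lockers opened.

8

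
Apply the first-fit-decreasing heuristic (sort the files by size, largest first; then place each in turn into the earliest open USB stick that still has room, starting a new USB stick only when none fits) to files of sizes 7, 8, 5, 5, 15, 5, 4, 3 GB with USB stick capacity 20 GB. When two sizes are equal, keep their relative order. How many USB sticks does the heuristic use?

Sorted descending: 15, 8, 7, 5, 5, 5, 4, 3.
  15 → USB stick 1 (new)  [load 15/20]
  8 → USB stick 2 (new)  [load 8/20]
  7 → USB stick 2  [load 15/20]
  5 → USB stick 1  [load 20/20]
  5 → USB stick 2  [load 20/20]
  5 → USB stick 3 (new)  [load 5/20]
  4 → USB stick 3  [load 9/20]
  3 → USB stick 3  [load 12/20]
3 USB sticks opened.

3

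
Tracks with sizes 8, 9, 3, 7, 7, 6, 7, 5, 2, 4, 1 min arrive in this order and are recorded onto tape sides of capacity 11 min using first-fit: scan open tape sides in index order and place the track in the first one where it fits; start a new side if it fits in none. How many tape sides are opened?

  8 → side 1 (new)  [load 8/11]
  9 → side 2 (new)  [load 9/11]
  3 → side 1  [load 11/11]
  7 → side 3 (new)  [load 7/11]
  7 → side 4 (new)  [load 7/11]
  6 → side 5 (new)  [load 6/11]
  7 → side 6 (new)  [load 7/11]
  5 → side 5  [load 11/11]
  2 → side 2  [load 11/11]
  4 → side 3  [load 11/11]
  1 → side 4  [load 8/11]
6 tape sides opened.

6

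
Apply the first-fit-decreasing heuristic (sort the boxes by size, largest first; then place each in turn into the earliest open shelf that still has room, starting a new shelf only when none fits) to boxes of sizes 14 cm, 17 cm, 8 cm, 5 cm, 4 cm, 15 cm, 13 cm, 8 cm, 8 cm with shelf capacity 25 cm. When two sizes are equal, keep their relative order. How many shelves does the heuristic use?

4

Sorted descending: 17, 15, 14, 13, 8, 8, 8, 5, 4.
  17 → shelf 1 (new)  [load 17/25]
  15 → shelf 2 (new)  [load 15/25]
  14 → shelf 3 (new)  [load 14/25]
  13 → shelf 4 (new)  [load 13/25]
  8 → shelf 1  [load 25/25]
  8 → shelf 2  [load 23/25]
  8 → shelf 3  [load 22/25]
  5 → shelf 4  [load 18/25]
  4 → shelf 4  [load 22/25]
4 shelves opened.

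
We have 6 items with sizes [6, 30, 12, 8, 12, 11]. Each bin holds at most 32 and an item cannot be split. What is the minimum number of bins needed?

Total = 30 + 12 + 12 + 11 + 8 + 6 = 79.
Lower bound: ⌈79/32⌉ = 3 bins.
A packing using 3 bins:
  bin 1: 30 = 30
  bin 2: 12 + 12 + 8 = 32
  bin 3: 11 + 6 = 17
This matches the lower bound, so 3 is optimal.

3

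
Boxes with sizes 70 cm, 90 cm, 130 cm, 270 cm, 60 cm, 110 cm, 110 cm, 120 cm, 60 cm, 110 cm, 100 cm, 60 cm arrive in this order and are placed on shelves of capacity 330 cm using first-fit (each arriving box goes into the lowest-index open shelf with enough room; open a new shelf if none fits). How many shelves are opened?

  70 → shelf 1 (new)  [load 70/330]
  90 → shelf 1  [load 160/330]
  130 → shelf 1  [load 290/330]
  270 → shelf 2 (new)  [load 270/330]
  60 → shelf 2  [load 330/330]
  110 → shelf 3 (new)  [load 110/330]
  110 → shelf 3  [load 220/330]
  120 → shelf 4 (new)  [load 120/330]
  60 → shelf 3  [load 280/330]
  110 → shelf 4  [load 230/330]
  100 → shelf 4  [load 330/330]
  60 → shelf 5 (new)  [load 60/330]
5 shelves opened.

5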